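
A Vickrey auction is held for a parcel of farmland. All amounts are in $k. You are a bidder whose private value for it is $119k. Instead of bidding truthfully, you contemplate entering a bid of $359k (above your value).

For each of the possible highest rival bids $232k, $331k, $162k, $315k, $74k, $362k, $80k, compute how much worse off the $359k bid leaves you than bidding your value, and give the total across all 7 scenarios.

$564k

The deviation costs you only when the competing bid falls strictly between $119k and $359k; elsewhere both bids give the same outcome.
$232k: truthful payoff $0k, deviation payoff −$113k → loss $113k.
$331k: truthful payoff $0k, deviation payoff −$212k → loss $212k.
$162k: truthful payoff $0k, deviation payoff −$43k → loss $43k.
$315k: truthful payoff $0k, deviation payoff −$196k → loss $196k.
$74k: outcomes coincide → loss $0k.
$362k: outcomes coincide → loss $0k.
$80k: outcomes coincide → loss $0k.
Total loss = $113k + $212k + $43k + $196k = $564k.
Truthful bidding weakly dominates here: raising your bid can only win items priced above your value, and lowering it can only forfeit items priced below.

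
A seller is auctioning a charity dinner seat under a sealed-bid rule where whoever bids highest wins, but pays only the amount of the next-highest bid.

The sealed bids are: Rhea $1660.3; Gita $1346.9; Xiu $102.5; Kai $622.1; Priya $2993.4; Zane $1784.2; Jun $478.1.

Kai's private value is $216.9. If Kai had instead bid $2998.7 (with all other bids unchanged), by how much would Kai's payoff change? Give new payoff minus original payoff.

−$2776.5

The highest bid among the other bidders is $2993.4; Kai's bid doesn't change that.
Original bid $622.1: Kai is not highest (top rival bid is $2993.4); payoff $0.
Alternative bid $2998.7: Kai is highest, pays the top rival bid $2993.4; payoff $216.9 − $2993.4 = −$2776.5.
Change in payoff = −$2776.5 − ($0) = −$2776.5.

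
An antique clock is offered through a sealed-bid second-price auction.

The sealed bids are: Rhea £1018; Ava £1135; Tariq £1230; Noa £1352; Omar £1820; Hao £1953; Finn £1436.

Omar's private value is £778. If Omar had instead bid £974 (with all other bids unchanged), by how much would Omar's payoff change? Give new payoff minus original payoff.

£0

The highest bid among the other bidders is £1953; Omar's bid doesn't change that.
Original bid £1820: Omar is not highest (top rival bid is £1953); payoff £0.
Alternative bid £974: Omar is not highest (top rival bid is £1953); payoff £0.
Change in payoff = £0 − (£0) = £0.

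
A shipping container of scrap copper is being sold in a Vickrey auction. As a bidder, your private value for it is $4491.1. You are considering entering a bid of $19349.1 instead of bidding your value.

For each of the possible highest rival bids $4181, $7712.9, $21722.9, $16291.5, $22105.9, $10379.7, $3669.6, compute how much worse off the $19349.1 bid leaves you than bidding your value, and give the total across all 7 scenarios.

$20910.8

The deviation costs you only when the competing bid falls strictly between $4491.1 and $19349.1; elsewhere both bids give the same outcome.
$4181: outcomes coincide → loss $0.
$7712.9: truthful payoff $0, deviation payoff −$3221.8 → loss $3221.8.
$21722.9: outcomes coincide → loss $0.
$16291.5: truthful payoff $0, deviation payoff −$11800.4 → loss $11800.4.
$22105.9: outcomes coincide → loss $0.
$10379.7: truthful payoff $0, deviation payoff −$5888.6 → loss $5888.6.
$3669.6: outcomes coincide → loss $0.
Total loss = $3221.8 + $11800.4 + $5888.6 = $20910.8.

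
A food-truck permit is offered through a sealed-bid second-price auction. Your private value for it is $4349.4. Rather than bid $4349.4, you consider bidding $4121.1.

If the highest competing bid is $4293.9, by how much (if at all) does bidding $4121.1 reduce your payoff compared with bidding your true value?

Bidding your value $4349.4: you win (since $4349.4 > $4293.9) and pay $4293.9. Payoff $55.5.
Bidding $4121.1: you lose. Payoff $0.
The competing bid $4293.9 lies between your shaded bid and your value, so underbidding forfeits an item you could have won at a profitable price.
Loss from deviating = $55.5 − ($0) = $55.5.
In a second-price auction your bid sets only whether you win, not what you pay, so bidding your true value is weakly dominant.

$55.5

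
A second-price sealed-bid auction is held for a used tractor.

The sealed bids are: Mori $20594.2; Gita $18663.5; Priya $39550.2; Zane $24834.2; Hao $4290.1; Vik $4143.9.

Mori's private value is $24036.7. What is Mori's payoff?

$0

Highest bid: Priya at $39550.2, so Priya wins.
Second-highest bid: Zane at $24834.2 — that is the price the winner pays.
Mori did not win, so Mori pays nothing and receives nothing: payoff $0.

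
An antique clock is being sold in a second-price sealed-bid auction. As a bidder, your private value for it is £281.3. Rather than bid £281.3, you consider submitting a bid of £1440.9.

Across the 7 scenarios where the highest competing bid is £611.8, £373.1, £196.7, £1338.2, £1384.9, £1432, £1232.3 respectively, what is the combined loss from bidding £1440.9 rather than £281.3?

£4684.5

The deviation costs you only when the competing bid falls strictly between £281.3 and £1440.9; elsewhere both bids give the same outcome.
£611.8: truthful payoff £0, deviation payoff −£330.5 → loss £330.5.
£373.1: truthful payoff £0, deviation payoff −£91.8 → loss £91.8.
£196.7: outcomes coincide → loss £0.
£1338.2: truthful payoff £0, deviation payoff −£1056.9 → loss £1056.9.
£1384.9: truthful payoff £0, deviation payoff −£1103.6 → loss £1103.6.
£1432: truthful payoff £0, deviation payoff −£1150.7 → loss £1150.7.
£1232.3: truthful payoff £0, deviation payoff −£951 → loss £951.
Total loss = £330.5 + £91.8 + £1056.9 + £1103.6 + £1150.7 + £951 = £4684.5.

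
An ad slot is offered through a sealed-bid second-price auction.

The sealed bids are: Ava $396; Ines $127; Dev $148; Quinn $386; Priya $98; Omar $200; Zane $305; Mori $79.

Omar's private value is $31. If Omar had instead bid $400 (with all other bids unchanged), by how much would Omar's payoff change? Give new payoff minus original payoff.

−$365

The highest bid among the other bidders is $396; Omar's bid doesn't change that.
Original bid $200: Omar is not highest (top rival bid is $396); payoff $0.
Alternative bid $400: Omar is highest, pays the top rival bid $396; payoff $31 − $396 = −$365.
Change in payoff = −$365 − ($0) = −$365.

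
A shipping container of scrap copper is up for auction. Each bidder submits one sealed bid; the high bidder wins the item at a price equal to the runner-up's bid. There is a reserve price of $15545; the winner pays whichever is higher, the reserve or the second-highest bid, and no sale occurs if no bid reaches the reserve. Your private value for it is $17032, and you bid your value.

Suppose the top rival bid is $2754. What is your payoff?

$1487

Your bid $17032 is the highest and exceeds the reserve.
Price = max(second-highest bid, reserve) = max($2754, $15545) = $15545.
Payoff = $17032 − $15545 = $1487.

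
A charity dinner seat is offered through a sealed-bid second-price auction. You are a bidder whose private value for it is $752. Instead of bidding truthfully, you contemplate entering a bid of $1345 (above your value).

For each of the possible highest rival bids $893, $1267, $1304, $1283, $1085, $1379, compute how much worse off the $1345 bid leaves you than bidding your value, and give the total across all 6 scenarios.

$2072

The deviation costs you only when the competing bid falls strictly between $752 and $1345; elsewhere both bids give the same outcome.
$893: truthful payoff $0, deviation payoff −$141 → loss $141.
$1267: truthful payoff $0, deviation payoff −$515 → loss $515.
$1304: truthful payoff $0, deviation payoff −$552 → loss $552.
$1283: truthful payoff $0, deviation payoff −$531 → loss $531.
$1085: truthful payoff $0, deviation payoff −$333 → loss $333.
$1379: outcomes coincide → loss $0.
Total loss = $141 + $515 + $552 + $531 + $333 = $2072.
Because the price is fixed by the runner-up's bid, deviating from your value can only change a good outcome into a bad one — never the reverse.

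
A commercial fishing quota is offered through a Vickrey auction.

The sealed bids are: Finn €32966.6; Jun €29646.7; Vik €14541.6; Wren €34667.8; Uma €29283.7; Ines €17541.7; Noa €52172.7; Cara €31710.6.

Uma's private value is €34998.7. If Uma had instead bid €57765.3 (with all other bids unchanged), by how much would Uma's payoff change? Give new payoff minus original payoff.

The highest bid among the other bidders is €52172.7; Uma's bid doesn't change that.
Original bid €29283.7: Uma is not highest (top rival bid is €52172.7); payoff €0.
Alternative bid €57765.3: Uma is highest, pays the top rival bid €52172.7; payoff €34998.7 − €52172.7 = −€17174.
Change in payoff = −€17174 − (€0) = −€17174.

−€17174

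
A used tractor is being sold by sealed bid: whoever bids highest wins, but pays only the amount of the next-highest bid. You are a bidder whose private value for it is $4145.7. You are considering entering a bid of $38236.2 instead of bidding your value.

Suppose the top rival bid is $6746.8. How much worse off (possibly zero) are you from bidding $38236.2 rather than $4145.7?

$2601.1

Bidding your value $4145.7: you lose (since $4145.7 < $6746.8). Payoff $0.
Bidding $38236.2: you win and pay $6746.8. Payoff $4145.7 − $6746.8 = −$2601.1.
The competing bid $6746.8 lies between your value and your inflated bid, so overbidding wins an item priced above your value.
Loss from deviating = $0 − (−$2601.1) = $2601.1.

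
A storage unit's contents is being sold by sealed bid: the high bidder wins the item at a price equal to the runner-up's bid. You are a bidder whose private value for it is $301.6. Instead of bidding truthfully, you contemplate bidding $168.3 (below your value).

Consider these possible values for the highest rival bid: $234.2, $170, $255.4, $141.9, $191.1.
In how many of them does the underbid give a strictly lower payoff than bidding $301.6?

4

The deviation hurts exactly when the highest competing bid lies strictly between $168.3 and $301.6 — underbidding then forfeits a profitable win.
$234.2: inside the interval → strictly worse (loss $67.4).
$170: inside the interval → strictly worse (loss $131.6).
$255.4: inside the interval → strictly worse (loss $46.2).
$141.9: below both → same outcome either way.
$191.1: inside the interval → strictly worse (loss $110.5).
Count: 4.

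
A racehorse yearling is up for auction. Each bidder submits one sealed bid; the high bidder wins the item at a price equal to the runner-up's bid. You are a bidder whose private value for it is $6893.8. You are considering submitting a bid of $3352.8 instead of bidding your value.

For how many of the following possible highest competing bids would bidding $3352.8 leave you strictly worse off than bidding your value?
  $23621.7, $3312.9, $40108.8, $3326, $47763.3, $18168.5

The deviation hurts exactly when the highest competing bid lies strictly between $3352.8 and $6893.8 — underbidding then forfeits a profitable win.
$23621.7: above both → same outcome either way.
$3312.9: below both → same outcome either way.
$40108.8: above both → same outcome either way.
$3326: below both → same outcome either way.
$47763.3: above both → same outcome either way.
$18168.5: above both → same outcome either way.
Count: 0.

0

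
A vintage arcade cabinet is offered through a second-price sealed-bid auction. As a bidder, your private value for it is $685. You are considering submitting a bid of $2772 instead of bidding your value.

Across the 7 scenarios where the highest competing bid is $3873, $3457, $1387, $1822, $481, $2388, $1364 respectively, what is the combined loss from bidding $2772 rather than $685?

$4221

The deviation costs you only when the competing bid falls strictly between $685 and $2772; elsewhere both bids give the same outcome.
$3873: outcomes coincide → loss $0.
$3457: outcomes coincide → loss $0.
$1387: truthful payoff $0, deviation payoff −$702 → loss $702.
$1822: truthful payoff $0, deviation payoff −$1137 → loss $1137.
$481: outcomes coincide → loss $0.
$2388: truthful payoff $0, deviation payoff −$1703 → loss $1703.
$1364: truthful payoff $0, deviation payoff −$679 → loss $679.
Total loss = $702 + $1137 + $1703 + $679 = $4221.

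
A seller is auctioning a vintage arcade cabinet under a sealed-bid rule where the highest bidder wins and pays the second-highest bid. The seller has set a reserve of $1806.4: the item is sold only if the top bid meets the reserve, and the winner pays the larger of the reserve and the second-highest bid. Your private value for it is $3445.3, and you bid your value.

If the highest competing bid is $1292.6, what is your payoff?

$1638.9

Your bid $3445.3 is the highest and exceeds the reserve.
Price = max(second-highest bid, reserve) = max($1292.6, $1806.4) = $1806.4.
Payoff = $3445.3 − $1806.4 = $1638.9.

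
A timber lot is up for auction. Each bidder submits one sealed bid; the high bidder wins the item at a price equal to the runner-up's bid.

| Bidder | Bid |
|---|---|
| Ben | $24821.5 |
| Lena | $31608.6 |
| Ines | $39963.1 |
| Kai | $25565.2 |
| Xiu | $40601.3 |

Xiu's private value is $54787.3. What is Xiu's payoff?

Highest bid: Xiu at $40601.3, so Xiu wins.
Second-highest bid: Ines at $39963.1 — that is the price the winner pays.
Xiu's payoff = value − price = $54787.3 − $39963.1 = $14824.2.

$14824.2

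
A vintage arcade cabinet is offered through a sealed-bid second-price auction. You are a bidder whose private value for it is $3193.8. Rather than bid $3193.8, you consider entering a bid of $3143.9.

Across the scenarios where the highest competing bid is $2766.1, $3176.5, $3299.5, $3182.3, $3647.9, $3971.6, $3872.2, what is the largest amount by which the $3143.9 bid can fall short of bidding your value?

$17.3

$2766.1: same outcome either way → loss $0.
$3176.5: truthful gives $17.3, deviation gives $0 → loss $17.3.
$3299.5: same outcome either way → loss $0.
$3182.3: truthful gives $11.5, deviation gives $0 → loss $11.5.
$3647.9: same outcome either way → loss $0.
$3971.6: same outcome either way → loss $0.
$3872.2: same outcome either way → loss $0.
Maximum loss: $17.3.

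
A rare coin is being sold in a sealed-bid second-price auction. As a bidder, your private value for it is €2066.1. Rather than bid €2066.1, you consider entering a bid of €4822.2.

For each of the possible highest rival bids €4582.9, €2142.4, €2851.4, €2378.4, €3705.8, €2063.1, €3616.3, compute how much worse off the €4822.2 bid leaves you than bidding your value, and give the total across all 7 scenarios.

The deviation costs you only when the competing bid falls strictly between €2066.1 and €4822.2; elsewhere both bids give the same outcome.
€4582.9: truthful payoff €0, deviation payoff −€2516.8 → loss €2516.8.
€2142.4: truthful payoff €0, deviation payoff −€76.3 → loss €76.3.
€2851.4: truthful payoff €0, deviation payoff −€785.3 → loss €785.3.
€2378.4: truthful payoff €0, deviation payoff −€312.3 → loss €312.3.
€3705.8: truthful payoff €0, deviation payoff −€1639.7 → loss €1639.7.
€2063.1: outcomes coincide → loss €0.
€3616.3: truthful payoff €0, deviation payoff −€1550.2 → loss €1550.2.
Total loss = €2516.8 + €76.3 + €785.3 + €312.3 + €1639.7 + €1550.2 = €6880.6.

€6880.6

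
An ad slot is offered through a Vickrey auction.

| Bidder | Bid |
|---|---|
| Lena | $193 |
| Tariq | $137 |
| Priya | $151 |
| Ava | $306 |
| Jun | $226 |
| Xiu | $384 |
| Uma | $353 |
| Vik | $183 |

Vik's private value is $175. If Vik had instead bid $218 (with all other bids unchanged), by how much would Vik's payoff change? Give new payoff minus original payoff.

$0

The highest bid among the other bidders is $384; Vik's bid doesn't change that.
Original bid $183: Vik is not highest (top rival bid is $384); payoff $0.
Alternative bid $218: Vik is not highest (top rival bid is $384); payoff $0.
Change in payoff = $0 − ($0) = $0.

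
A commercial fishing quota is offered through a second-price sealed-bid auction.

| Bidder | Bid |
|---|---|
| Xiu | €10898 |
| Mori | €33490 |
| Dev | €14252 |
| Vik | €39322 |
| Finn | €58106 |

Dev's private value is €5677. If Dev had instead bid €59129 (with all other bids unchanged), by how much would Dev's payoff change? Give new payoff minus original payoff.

−€52429

The highest bid among the other bidders is €58106; Dev's bid doesn't change that.
Original bid €14252: Dev is not highest (top rival bid is €58106); payoff €0.
Alternative bid €59129: Dev is highest, pays the top rival bid €58106; payoff €5677 − €58106 = −€52429.
Change in payoff = −€52429 − (€0) = −€52429.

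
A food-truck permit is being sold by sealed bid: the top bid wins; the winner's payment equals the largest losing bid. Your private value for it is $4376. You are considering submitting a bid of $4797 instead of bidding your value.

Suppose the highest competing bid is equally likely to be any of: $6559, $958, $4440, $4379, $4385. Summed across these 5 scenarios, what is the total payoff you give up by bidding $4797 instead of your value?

$76

The deviation costs you only when the competing bid falls strictly between $4376 and $4797; elsewhere both bids give the same outcome.
$6559: outcomes coincide → loss $0.
$958: outcomes coincide → loss $0.
$4440: truthful payoff $0, deviation payoff −$64 → loss $64.
$4379: truthful payoff $0, deviation payoff −$3 → loss $3.
$4385: truthful payoff $0, deviation payoff −$9 → loss $9.
Total loss = $64 + $3 + $9 = $76.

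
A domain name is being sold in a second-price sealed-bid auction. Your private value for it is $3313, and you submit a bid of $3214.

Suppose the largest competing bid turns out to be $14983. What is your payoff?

$0

Your bid $3214 is below the highest competing bid $14983, so you lose.
A losing bidder pays nothing and receives nothing: payoff = $0.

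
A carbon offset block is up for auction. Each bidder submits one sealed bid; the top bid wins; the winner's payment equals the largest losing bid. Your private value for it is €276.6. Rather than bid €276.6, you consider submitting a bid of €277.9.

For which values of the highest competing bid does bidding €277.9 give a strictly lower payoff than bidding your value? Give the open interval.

If the competing bid is below €276.6, both bids win at the same price — no difference.
If it is above €277.9, both bids lose — no difference.
If it lies strictly between €276.6 and €277.9, bidding your value loses (payoff 0) while bidding €277.9 wins at a price above your value (payoff negative).
So the deviation strictly hurts on the open interval (€276.6, €277.9).
Truthful bidding weakly dominates here: raising your bid can only win items priced above your value, and lowering it can only forfeit items priced below.

(€276.6, €277.9)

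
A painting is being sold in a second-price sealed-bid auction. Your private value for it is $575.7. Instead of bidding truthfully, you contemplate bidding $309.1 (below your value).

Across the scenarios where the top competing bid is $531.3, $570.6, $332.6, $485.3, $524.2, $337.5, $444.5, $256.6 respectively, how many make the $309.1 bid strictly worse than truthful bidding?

The deviation hurts exactly when the highest competing bid lies strictly between $309.1 and $575.7 — underbidding then forfeits a profitable win.
$531.3: inside the interval → strictly worse (loss $44.4).
$570.6: inside the interval → strictly worse (loss $5.1).
$332.6: inside the interval → strictly worse (loss $243.1).
$485.3: inside the interval → strictly worse (loss $90.4).
$524.2: inside the interval → strictly worse (loss $51.5).
$337.5: inside the interval → strictly worse (loss $238.2).
$444.5: inside the interval → strictly worse (loss $131.2).
$256.6: below both → same outcome either way.
Count: 7.

7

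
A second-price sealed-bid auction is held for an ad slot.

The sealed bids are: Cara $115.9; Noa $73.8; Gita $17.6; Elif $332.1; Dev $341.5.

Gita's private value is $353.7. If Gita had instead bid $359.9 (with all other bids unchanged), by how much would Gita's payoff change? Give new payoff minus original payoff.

$12.2

The highest bid among the other bidders is $341.5; Gita's bid doesn't change that.
Original bid $17.6: Gita is not highest (top rival bid is $341.5); payoff $0.
Alternative bid $359.9: Gita is highest, pays the top rival bid $341.5; payoff $353.7 − $341.5 = $12.2.
Change in payoff = $12.2 − ($0) = $12.2.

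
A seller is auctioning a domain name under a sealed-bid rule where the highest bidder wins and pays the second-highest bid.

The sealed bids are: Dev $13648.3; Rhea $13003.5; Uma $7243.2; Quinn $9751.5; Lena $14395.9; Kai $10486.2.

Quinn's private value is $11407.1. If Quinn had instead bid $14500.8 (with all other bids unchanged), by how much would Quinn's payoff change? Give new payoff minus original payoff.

The highest bid among the other bidders is $14395.9; Quinn's bid doesn't change that.
Original bid $9751.5: Quinn is not highest (top rival bid is $14395.9); payoff $0.
Alternative bid $14500.8: Quinn is highest, pays the top rival bid $14395.9; payoff $11407.1 − $14395.9 = −$2988.8.
Change in payoff = −$2988.8 − ($0) = −$2988.8.

−$2988.8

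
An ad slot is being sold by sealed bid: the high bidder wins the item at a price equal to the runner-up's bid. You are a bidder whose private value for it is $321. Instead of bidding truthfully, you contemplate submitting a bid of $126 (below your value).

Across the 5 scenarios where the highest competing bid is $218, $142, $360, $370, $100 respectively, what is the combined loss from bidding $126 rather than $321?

$282

The deviation costs you only when the competing bid falls strictly between $126 and $321; elsewhere both bids give the same outcome.
$218: truthful payoff $103, deviation payoff $0 → loss $103.
$142: truthful payoff $179, deviation payoff $0 → loss $179.
$360: outcomes coincide → loss $0.
$370: outcomes coincide → loss $0.
$100: outcomes coincide → loss $0.
Total loss = $103 + $179 = $282.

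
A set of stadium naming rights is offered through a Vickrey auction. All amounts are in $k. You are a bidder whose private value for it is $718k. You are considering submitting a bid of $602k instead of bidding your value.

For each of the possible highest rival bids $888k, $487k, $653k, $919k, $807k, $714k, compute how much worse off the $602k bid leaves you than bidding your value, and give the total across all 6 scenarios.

The deviation costs you only when the competing bid falls strictly between $602k and $718k; elsewhere both bids give the same outcome.
$888k: outcomes coincide → loss $0k.
$487k: outcomes coincide → loss $0k.
$653k: truthful payoff $65k, deviation payoff $0k → loss $65k.
$919k: outcomes coincide → loss $0k.
$807k: outcomes coincide → loss $0k.
$714k: truthful payoff $4k, deviation payoff $0k → loss $4k.
Total loss = $65k + $4k = $69k.

$69k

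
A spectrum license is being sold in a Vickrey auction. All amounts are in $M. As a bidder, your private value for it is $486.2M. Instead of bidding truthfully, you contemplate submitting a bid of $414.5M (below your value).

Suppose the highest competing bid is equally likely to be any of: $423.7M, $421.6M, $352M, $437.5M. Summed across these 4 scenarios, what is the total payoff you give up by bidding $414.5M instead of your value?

The deviation costs you only when the competing bid falls strictly between $414.5M and $486.2M; elsewhere both bids give the same outcome.
$423.7M: truthful payoff $62.5M, deviation payoff $0M → loss $62.5M.
$421.6M: truthful payoff $64.6M, deviation payoff $0M → loss $64.6M.
$352M: outcomes coincide → loss $0M.
$437.5M: truthful payoff $48.7M, deviation payoff $0M → loss $48.7M.
Total loss = $62.5M + $64.6M + $48.7M = $175.8M.
In a second-price auction your bid sets only whether you win, not what you pay, so bidding your true value is weakly dominant.

$175.8M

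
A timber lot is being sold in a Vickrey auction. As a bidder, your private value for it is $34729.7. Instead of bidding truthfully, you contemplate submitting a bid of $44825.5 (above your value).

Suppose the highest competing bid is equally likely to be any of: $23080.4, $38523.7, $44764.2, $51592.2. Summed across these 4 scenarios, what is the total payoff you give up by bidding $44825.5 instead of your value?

$13828.5

The deviation costs you only when the competing bid falls strictly between $34729.7 and $44825.5; elsewhere both bids give the same outcome.
$23080.4: outcomes coincide → loss $0.
$38523.7: truthful payoff $0, deviation payoff −$3794 → loss $3794.
$44764.2: truthful payoff $0, deviation payoff −$10034.5 → loss $10034.5.
$51592.2: outcomes coincide → loss $0.
Total loss = $3794 + $10034.5 = $13828.5.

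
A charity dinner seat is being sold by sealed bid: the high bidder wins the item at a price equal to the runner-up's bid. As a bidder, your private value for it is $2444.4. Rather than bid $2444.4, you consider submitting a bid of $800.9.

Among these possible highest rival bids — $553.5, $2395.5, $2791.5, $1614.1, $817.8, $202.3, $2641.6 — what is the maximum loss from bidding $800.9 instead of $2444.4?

$1626.6

$553.5: same outcome either way → loss $0.
$2395.5: truthful gives $48.9, deviation gives $0 → loss $48.9.
$2791.5: same outcome either way → loss $0.
$1614.1: truthful gives $830.3, deviation gives $0 → loss $830.3.
$817.8: truthful gives $1626.6, deviation gives $0 → loss $1626.6.
$202.3: same outcome either way → loss $0.
$2641.6: same outcome either way → loss $0.
Maximum loss: $1626.6.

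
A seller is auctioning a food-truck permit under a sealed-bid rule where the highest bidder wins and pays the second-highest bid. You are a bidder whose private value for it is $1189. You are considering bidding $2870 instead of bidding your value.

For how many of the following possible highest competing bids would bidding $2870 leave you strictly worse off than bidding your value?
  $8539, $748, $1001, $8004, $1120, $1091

0

The deviation hurts exactly when the highest competing bid lies strictly between $1189 and $2870 — overbidding then wins at a price above your value.
$8539: above both → same outcome either way.
$748: below both → same outcome either way.
$1001: below both → same outcome either way.
$8004: above both → same outcome either way.
$1120: below both → same outcome either way.
$1091: below both → same outcome either way.
Count: 0.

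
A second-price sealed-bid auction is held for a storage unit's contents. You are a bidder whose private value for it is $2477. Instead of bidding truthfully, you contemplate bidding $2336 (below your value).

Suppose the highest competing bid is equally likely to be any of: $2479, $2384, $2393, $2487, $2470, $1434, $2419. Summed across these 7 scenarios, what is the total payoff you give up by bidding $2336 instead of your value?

The deviation costs you only when the competing bid falls strictly between $2336 and $2477; elsewhere both bids give the same outcome.
$2479: outcomes coincide → loss $0.
$2384: truthful payoff $93, deviation payoff $0 → loss $93.
$2393: truthful payoff $84, deviation payoff $0 → loss $84.
$2487: outcomes coincide → loss $0.
$2470: truthful payoff $7, deviation payoff $0 → loss $7.
$1434: outcomes coincide → loss $0.
$2419: truthful payoff $58, deviation payoff $0 → loss $58.
Total loss = $93 + $84 + $7 + $58 = $242.

$242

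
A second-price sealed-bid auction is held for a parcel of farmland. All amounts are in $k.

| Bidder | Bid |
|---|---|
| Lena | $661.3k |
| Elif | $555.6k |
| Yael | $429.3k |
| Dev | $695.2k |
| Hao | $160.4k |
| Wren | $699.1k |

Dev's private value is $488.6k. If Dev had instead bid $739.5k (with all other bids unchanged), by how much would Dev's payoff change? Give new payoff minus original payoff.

The highest bid among the other bidders is $699.1k; Dev's bid doesn't change that.
Original bid $695.2k: Dev is not highest (top rival bid is $699.1k); payoff $0k.
Alternative bid $739.5k: Dev is highest, pays the top rival bid $699.1k; payoff $488.6k − $699.1k = −$210.5k.
Change in payoff = −$210.5k − ($0k) = −$210.5k.

−$210.5k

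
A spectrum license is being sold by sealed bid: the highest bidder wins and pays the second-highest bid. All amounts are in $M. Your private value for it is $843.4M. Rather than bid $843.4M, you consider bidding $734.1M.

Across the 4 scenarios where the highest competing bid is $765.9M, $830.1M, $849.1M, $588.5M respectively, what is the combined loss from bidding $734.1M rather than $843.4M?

The deviation costs you only when the competing bid falls strictly between $734.1M and $843.4M; elsewhere both bids give the same outcome.
$765.9M: truthful payoff $77.5M, deviation payoff $0M → loss $77.5M.
$830.1M: truthful payoff $13.3M, deviation payoff $0M → loss $13.3M.
$849.1M: outcomes coincide → loss $0M.
$588.5M: outcomes coincide → loss $0M.
Total loss = $77.5M + $13.3M = $90.8M.

$90.8M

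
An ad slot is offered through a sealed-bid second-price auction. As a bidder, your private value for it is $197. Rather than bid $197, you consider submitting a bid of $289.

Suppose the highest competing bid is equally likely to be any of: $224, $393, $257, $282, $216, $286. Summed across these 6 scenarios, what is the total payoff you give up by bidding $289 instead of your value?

The deviation costs you only when the competing bid falls strictly between $197 and $289; elsewhere both bids give the same outcome.
$224: truthful payoff $0, deviation payoff −$27 → loss $27.
$393: outcomes coincide → loss $0.
$257: truthful payoff $0, deviation payoff −$60 → loss $60.
$282: truthful payoff $0, deviation payoff −$85 → loss $85.
$216: truthful payoff $0, deviation payoff −$19 → loss $19.
$286: truthful payoff $0, deviation payoff −$89 → loss $89.
Total loss = $27 + $60 + $85 + $19 + $89 = $280.

$280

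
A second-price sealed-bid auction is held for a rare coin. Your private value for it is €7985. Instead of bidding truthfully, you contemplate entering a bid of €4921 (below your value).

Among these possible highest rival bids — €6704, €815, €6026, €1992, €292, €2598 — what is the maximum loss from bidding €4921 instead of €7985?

€1959

€6704: truthful gives €1281, deviation gives €0 → loss €1281.
€815: same outcome either way → loss €0.
€6026: truthful gives €1959, deviation gives €0 → loss €1959.
€1992: same outcome either way → loss €0.
€292: same outcome either way → loss €0.
€2598: same outcome either way → loss €0.
Maximum loss: €1959.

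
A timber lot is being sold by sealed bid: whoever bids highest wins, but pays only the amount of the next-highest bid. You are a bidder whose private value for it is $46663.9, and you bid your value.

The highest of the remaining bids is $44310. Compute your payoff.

$2353.9

Your bid $46663.9 exceeds the highest competing bid $44310, so you win.
In a second-price auction the winner pays the second-highest bid, $44310.
Payoff = value − price = $46663.9 − $44310 = $2353.9.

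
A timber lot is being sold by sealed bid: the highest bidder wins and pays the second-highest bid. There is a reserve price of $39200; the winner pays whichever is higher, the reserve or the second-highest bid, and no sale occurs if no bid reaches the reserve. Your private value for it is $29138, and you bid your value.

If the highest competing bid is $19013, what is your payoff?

$0

Your bid $29138 is the highest bid but falls below the reserve $39200, so the item goes unsold. Payoff $0.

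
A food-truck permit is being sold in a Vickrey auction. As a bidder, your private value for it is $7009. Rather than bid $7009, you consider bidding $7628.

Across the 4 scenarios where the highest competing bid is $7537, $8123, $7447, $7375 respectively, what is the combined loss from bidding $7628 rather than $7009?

$1332

The deviation costs you only when the competing bid falls strictly between $7009 and $7628; elsewhere both bids give the same outcome.
$7537: truthful payoff $0, deviation payoff −$528 → loss $528.
$8123: outcomes coincide → loss $0.
$7447: truthful payoff $0, deviation payoff −$438 → loss $438.
$7375: truthful payoff $0, deviation payoff −$366 → loss $366.
Total loss = $528 + $438 + $366 = $1332.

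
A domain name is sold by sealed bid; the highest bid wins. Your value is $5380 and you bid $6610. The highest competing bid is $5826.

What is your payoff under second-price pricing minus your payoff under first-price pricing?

You have the highest bid, so you win under either rule.
Second-price: pay $5826 → payoff −$446.
First-price: pay your own bid $6610 → payoff −$1230.
Difference = −$446 − (−$1230) = $784.

$784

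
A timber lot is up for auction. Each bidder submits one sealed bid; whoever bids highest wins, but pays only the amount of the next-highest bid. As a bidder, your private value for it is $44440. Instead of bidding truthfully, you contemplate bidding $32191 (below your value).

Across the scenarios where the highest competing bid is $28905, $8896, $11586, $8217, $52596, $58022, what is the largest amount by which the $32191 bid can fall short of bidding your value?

$28905: same outcome either way → loss $0.
$8896: same outcome either way → loss $0.
$11586: same outcome either way → loss $0.
$8217: same outcome either way → loss $0.
$52596: same outcome either way → loss $0.
$58022: same outcome either way → loss $0.
Maximum loss: $0.

$0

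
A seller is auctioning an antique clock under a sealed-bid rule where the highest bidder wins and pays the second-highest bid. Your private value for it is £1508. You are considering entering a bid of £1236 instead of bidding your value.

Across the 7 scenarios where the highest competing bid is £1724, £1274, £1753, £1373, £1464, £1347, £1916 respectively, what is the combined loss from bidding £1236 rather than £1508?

The deviation costs you only when the competing bid falls strictly between £1236 and £1508; elsewhere both bids give the same outcome.
£1724: outcomes coincide → loss £0.
£1274: truthful payoff £234, deviation payoff £0 → loss £234.
£1753: outcomes coincide → loss £0.
£1373: truthful payoff £135, deviation payoff £0 → loss £135.
£1464: truthful payoff £44, deviation payoff £0 → loss £44.
£1347: truthful payoff £161, deviation payoff £0 → loss £161.
£1916: outcomes coincide → loss £0.
Total loss = £234 + £135 + £44 + £161 = £574.

£574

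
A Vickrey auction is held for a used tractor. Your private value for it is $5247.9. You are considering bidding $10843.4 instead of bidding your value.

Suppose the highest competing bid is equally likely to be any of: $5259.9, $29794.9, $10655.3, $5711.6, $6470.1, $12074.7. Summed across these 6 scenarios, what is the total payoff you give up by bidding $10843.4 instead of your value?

The deviation costs you only when the competing bid falls strictly between $5247.9 and $10843.4; elsewhere both bids give the same outcome.
$5259.9: truthful payoff $0, deviation payoff −$12 → loss $12.
$29794.9: outcomes coincide → loss $0.
$10655.3: truthful payoff $0, deviation payoff −$5407.4 → loss $5407.4.
$5711.6: truthful payoff $0, deviation payoff −$463.7 → loss $463.7.
$6470.1: truthful payoff $0, deviation payoff −$1222.2 → loss $1222.2.
$12074.7: outcomes coincide → loss $0.
Total loss = $12 + $5407.4 + $463.7 + $1222.2 = $7105.3.

$7105.3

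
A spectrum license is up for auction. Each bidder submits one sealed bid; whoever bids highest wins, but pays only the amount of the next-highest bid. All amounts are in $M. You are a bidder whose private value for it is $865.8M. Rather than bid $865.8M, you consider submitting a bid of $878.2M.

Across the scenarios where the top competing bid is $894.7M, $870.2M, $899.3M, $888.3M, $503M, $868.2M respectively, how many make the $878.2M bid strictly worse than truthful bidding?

The deviation hurts exactly when the highest competing bid lies strictly between $865.8M and $878.2M — overbidding then wins at a price above your value.
$894.7M: above both → same outcome either way.
$870.2M: inside the interval → strictly worse (loss $4.4M).
$899.3M: above both → same outcome either way.
$888.3M: above both → same outcome either way.
$503M: below both → same outcome either way.
$868.2M: inside the interval → strictly worse (loss $2.4M).
Count: 2.

2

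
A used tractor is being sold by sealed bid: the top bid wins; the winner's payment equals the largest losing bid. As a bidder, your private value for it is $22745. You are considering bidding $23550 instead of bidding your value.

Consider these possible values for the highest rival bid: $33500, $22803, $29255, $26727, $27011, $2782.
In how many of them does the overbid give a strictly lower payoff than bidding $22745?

The deviation hurts exactly when the highest competing bid lies strictly between $22745 and $23550 — overbidding then wins at a price above your value.
$33500: above both → same outcome either way.
$22803: inside the interval → strictly worse (loss $58).
$29255: above both → same outcome either way.
$26727: above both → same outcome either way.
$27011: above both → same outcome either way.
$2782: below both → same outcome either way.
Count: 1.

1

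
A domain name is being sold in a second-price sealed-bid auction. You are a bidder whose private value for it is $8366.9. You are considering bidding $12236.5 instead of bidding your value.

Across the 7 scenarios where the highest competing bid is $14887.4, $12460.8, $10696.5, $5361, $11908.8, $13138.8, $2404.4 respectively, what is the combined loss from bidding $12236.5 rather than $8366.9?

$5871.5

The deviation costs you only when the competing bid falls strictly between $8366.9 and $12236.5; elsewhere both bids give the same outcome.
$14887.4: outcomes coincide → loss $0.
$12460.8: outcomes coincide → loss $0.
$10696.5: truthful payoff $0, deviation payoff −$2329.6 → loss $2329.6.
$5361: outcomes coincide → loss $0.
$11908.8: truthful payoff $0, deviation payoff −$3541.9 → loss $3541.9.
$13138.8: outcomes coincide → loss $0.
$2404.4: outcomes coincide → loss $0.
Total loss = $2329.6 + $3541.9 = $5871.5.
In a second-price auction your bid sets only whether you win, not what you pay, so bidding your true value is weakly dominant.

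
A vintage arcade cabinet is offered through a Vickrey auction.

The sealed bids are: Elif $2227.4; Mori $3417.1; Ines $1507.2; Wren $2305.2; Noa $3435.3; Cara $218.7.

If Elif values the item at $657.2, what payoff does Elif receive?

Highest bid: Noa at $3435.3, so Noa wins.
Second-highest bid: Mori at $3417.1 — that is the price the winner pays.
Elif did not win, so Elif pays nothing and receives nothing: payoff $0.

$0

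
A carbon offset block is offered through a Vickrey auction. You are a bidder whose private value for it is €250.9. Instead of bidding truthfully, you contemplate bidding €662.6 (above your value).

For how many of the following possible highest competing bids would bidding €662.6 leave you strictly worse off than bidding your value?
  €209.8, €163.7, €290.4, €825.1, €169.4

The deviation hurts exactly when the highest competing bid lies strictly between €250.9 and €662.6 — overbidding then wins at a price above your value.
€209.8: below both → same outcome either way.
€163.7: below both → same outcome either way.
€290.4: inside the interval → strictly worse (loss €39.5).
€825.1: above both → same outcome either way.
€169.4: below both → same outcome either way.
Count: 1.

1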